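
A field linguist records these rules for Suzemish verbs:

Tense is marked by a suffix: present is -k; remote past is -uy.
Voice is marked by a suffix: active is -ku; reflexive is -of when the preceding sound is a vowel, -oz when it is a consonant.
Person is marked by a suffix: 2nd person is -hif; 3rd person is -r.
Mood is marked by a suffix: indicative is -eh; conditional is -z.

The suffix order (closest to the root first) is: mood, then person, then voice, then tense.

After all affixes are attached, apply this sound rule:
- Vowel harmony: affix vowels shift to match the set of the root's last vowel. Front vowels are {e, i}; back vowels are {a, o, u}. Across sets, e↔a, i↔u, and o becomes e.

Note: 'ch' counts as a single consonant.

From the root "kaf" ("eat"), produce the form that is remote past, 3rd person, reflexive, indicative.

Attach mood indicative -eh → kafeh.
Attach person 3rd person -r → kafehr.
Attach voice reflexive -oz (after consonant 'r') → kafehroz.
Attach tense remote past -uy → kafehrozuy.
Apply vowel harmony: kafehrozuy → kafahrozuy.

kafahrozuy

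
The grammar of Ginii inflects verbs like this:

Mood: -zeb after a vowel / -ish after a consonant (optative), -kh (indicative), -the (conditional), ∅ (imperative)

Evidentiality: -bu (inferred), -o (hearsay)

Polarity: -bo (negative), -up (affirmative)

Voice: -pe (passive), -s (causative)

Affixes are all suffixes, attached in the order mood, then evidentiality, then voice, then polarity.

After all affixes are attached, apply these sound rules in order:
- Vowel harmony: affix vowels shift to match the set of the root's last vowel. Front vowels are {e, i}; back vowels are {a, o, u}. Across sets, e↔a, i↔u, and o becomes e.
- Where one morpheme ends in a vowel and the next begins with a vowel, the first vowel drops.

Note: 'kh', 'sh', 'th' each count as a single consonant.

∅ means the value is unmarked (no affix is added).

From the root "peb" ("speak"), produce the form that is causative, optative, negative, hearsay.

Attach mood optative -ish (after consonant 'b') → pebish.
Attach evidentiality hearsay -o → pebisho.
Attach voice causative -s → pebishos.
Attach polarity negative -bo → pebishosbo.
Apply vowel harmony: pebishosbo → pebishesbe.
Vowel deletion: no change.

pebishesbe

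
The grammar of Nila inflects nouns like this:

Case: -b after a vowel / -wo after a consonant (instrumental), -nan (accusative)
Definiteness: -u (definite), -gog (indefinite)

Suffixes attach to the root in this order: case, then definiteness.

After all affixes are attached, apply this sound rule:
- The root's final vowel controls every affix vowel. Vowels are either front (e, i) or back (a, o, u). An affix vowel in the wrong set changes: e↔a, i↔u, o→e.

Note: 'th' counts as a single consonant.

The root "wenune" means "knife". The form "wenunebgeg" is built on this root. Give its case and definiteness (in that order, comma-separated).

instrumental, indefinite

Segment: wenune-b-gog.
case: -b/wo → instrumental.
definiteness: -gog → indefinite.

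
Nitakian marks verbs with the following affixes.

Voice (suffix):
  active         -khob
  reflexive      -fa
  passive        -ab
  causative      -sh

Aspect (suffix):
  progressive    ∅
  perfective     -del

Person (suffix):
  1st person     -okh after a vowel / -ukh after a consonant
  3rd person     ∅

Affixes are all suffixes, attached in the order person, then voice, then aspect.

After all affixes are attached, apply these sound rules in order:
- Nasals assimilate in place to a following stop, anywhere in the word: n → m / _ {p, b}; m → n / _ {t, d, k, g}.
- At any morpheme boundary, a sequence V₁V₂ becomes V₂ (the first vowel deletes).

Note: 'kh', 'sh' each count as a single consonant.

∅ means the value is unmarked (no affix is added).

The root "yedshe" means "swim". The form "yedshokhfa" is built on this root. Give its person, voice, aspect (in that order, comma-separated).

Segment: yedshe-okh-fa.
person: -okh/ukh → 1st person.
voice: -fa → reflexive.
aspect: ∅ → progressive.

1st person, reflexive, progressive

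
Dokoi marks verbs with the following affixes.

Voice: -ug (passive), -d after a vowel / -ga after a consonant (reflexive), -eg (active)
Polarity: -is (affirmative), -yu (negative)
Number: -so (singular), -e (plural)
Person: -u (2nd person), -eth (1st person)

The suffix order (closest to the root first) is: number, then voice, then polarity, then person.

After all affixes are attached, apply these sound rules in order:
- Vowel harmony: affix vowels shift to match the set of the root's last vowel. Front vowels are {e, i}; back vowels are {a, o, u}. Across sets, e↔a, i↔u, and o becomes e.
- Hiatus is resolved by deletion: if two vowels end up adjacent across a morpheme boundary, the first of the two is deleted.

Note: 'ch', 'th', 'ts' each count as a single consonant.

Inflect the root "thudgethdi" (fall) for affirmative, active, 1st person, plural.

thudgethdegiseth

Attach number plural -e → thudgethdie.
Attach voice active -eg → thudgethdieeg.
Attach polarity affirmative -is → thudgethdieegis.
Attach person 1st person -eth → thudgethdieegiseth.
Vowel harmony: no change.
Apply vowel deletion: thudgethdieegiseth → thudgethdegiseth.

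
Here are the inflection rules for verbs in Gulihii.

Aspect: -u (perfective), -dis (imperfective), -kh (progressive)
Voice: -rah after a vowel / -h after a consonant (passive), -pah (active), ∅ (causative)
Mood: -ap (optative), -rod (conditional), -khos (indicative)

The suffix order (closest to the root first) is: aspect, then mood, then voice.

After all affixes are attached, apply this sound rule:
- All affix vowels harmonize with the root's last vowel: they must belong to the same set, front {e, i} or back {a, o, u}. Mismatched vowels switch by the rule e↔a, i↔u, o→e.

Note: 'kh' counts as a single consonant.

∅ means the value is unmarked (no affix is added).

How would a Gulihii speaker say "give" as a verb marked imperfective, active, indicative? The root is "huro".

huroduskhospah

Attach aspect imperfective -dis → hurodis.
Attach mood indicative -khos → hurodiskhos.
Attach voice active -pah → hurodiskhospah.
Apply vowel harmony: hurodiskhospah → huroduskhospah.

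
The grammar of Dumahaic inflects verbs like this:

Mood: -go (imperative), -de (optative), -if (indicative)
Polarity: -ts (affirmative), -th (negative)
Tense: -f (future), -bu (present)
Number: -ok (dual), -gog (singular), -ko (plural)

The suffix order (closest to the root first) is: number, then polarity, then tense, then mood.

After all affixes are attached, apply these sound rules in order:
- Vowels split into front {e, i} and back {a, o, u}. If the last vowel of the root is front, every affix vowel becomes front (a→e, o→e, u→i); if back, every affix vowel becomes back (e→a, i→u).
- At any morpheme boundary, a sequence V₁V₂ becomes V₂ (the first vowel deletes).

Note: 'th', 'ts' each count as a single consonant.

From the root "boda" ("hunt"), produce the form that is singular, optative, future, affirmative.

Attach number singular -gog → bodagog.
Attach polarity affirmative -ts → bodagogts.
Attach tense future -f → bodagogtsf.
Attach mood optative -de → bodagogtsfde.
Apply vowel harmony: bodagogtsfde → bodagogtsfda.
Vowel deletion: no change.

bodagogtsfda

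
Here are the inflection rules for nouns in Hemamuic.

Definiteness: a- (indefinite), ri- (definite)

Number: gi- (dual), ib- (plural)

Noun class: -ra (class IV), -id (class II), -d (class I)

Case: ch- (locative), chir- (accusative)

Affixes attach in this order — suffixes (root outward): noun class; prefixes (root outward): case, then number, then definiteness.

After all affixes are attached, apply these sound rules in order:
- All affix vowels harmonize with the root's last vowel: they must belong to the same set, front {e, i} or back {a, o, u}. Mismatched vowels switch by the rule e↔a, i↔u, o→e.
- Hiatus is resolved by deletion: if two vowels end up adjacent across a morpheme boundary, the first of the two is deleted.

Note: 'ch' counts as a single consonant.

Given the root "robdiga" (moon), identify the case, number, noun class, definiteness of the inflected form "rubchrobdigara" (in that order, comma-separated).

Segment: ri-ib-ch-robdiga-ra.
case: ch- → locative.
number: ib- → plural.
noun class: -ra → class IV.
definiteness: ri- → definite.

locative, plural, class IV, definite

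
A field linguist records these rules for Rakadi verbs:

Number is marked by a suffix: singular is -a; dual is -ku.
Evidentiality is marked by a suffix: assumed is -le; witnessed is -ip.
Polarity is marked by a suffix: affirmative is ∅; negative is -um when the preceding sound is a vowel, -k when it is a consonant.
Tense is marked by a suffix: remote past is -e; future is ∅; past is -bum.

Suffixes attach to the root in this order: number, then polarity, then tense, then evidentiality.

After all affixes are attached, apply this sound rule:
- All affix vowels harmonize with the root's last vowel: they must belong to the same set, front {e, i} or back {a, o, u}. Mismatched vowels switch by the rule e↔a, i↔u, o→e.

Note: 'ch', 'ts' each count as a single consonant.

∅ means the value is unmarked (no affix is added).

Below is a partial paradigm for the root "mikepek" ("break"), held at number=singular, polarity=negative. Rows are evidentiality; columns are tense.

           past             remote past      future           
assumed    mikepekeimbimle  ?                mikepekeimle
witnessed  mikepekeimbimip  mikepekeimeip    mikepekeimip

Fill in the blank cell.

Attach number singular -a → mikepeka.
Attach polarity negative -um (after vowel 'a') → mikepekaum.
Attach tense remote past -e → mikepekaume.
Attach evidentiality assumed -le → mikepekaumele.
Apply vowel harmony: mikepekaumele → mikepekeimele.

mikepekeimele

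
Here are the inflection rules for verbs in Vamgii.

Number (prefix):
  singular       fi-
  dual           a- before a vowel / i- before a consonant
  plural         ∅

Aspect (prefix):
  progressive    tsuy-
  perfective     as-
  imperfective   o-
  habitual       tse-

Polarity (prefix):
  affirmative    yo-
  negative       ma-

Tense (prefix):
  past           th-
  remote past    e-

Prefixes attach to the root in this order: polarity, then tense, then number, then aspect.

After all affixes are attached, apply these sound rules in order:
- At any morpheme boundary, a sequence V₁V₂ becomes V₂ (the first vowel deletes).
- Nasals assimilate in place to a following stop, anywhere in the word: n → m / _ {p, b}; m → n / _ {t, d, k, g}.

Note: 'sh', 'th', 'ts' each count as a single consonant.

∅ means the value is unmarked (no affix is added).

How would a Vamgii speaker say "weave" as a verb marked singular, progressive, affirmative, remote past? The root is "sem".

tsuyfeyosem

Attach polarity affirmative yo- → yosem.
Attach tense remote past e- → eyosem.
Attach number singular fi- → fieyosem.
Attach aspect progressive tsuy- → tsuyfieyosem.
Apply vowel deletion: tsuyfieyosem → tsuyfeyosem.
Nasal assimilation: no change.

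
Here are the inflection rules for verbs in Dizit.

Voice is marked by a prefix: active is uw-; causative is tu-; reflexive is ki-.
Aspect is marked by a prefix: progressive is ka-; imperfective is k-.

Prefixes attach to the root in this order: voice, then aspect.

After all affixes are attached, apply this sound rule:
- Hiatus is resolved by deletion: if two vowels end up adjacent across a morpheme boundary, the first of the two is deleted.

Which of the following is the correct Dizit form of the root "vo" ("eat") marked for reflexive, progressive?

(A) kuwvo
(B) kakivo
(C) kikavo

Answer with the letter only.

Attach voice reflexive ki- → kivo.
Attach aspect progressive ka- → kakivo.
Vowel deletion: no change.
So the correct form is kakivo, option (B).
(C) kikavo is wrong: it has the affixes in the wrong order.
(A) kuwvo is wrong: it uses active instead of reflexive for voice.

B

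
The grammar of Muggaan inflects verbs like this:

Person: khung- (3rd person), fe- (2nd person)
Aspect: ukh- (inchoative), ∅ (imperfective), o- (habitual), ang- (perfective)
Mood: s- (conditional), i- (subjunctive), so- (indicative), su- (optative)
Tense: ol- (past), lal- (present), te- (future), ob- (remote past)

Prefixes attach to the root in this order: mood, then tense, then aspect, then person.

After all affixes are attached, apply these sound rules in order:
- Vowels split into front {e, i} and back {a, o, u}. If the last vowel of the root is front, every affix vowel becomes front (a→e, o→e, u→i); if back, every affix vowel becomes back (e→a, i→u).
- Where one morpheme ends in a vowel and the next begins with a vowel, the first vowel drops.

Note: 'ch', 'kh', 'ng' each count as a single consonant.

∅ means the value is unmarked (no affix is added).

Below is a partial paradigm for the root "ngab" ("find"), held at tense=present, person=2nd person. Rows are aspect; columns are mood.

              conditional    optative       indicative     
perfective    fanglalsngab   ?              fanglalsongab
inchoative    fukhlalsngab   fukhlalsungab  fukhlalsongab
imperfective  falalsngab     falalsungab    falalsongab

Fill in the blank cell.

Attach mood optative su- → sungab.
Attach tense present lal- → lalsungab.
Attach aspect perfective ang- → anglalsungab.
Attach person 2nd person fe- → feanglalsungab.
Apply vowel harmony: feanglalsungab → faanglalsungab.
Apply vowel deletion: faanglalsungab → fanglalsungab.

fanglalsungab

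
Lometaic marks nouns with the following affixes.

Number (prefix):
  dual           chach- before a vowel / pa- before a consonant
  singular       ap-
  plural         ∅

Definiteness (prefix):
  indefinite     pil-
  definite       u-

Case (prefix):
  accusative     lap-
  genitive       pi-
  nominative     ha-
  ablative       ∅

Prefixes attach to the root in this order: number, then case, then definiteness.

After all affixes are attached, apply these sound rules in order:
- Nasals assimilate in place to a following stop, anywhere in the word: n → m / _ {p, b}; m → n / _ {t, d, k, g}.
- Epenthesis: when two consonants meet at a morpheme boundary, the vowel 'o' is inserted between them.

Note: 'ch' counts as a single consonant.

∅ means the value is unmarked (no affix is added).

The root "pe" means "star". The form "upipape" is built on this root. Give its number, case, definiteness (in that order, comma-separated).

dual, genitive, definite

Segment: u-pi-pa-pe.
number: chach/pa- → dual.
case: pi- → genitive.
definiteness: u- → definite.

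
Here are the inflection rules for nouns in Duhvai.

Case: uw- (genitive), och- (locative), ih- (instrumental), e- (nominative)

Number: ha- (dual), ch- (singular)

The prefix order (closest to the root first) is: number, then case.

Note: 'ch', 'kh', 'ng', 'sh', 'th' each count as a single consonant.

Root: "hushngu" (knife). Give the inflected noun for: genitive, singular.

uwchhushngu

Attach number singular ch- → chhushngu.
Attach case genitive uw- → uwchhushngu.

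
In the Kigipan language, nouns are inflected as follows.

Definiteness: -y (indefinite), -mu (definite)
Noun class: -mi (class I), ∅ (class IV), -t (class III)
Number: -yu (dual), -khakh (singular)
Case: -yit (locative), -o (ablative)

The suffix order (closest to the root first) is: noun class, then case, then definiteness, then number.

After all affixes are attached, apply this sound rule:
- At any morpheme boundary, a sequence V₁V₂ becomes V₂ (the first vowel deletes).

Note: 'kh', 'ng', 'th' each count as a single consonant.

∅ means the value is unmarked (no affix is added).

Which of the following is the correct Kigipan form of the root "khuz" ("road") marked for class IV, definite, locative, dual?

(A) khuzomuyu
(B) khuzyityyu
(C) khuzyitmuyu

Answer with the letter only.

C

noun class = class IV: zero marking, form stays khuz.
Attach case locative -yit → khuzyit.
Attach definiteness definite -mu → khuzyitmu.
Attach number dual -yu → khuzyitmuyu.
Vowel deletion: no change.
So the correct form is khuzyitmuyu, option (C).
(B) khuzyityyu is wrong: it uses indefinite instead of definite for definiteness.
(A) khuzomuyu is wrong: it uses ablative instead of locative for case.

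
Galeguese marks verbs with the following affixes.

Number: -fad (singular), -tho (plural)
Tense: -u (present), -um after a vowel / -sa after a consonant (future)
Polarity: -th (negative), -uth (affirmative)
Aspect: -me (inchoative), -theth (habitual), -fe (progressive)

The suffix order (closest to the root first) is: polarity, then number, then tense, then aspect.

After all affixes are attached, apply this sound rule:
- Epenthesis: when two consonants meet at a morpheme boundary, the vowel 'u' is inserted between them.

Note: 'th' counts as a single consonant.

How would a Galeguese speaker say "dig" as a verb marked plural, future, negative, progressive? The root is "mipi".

mipithuthoumufe

Attach polarity negative -th → mipith.
Attach number plural -tho → mipiththo.
Attach tense future -um (after vowel 'o') → mipiththoum.
Attach aspect progressive -fe → mipiththoumfe.
Apply epenthesis: mipiththoumfe → mipithuthoumufe.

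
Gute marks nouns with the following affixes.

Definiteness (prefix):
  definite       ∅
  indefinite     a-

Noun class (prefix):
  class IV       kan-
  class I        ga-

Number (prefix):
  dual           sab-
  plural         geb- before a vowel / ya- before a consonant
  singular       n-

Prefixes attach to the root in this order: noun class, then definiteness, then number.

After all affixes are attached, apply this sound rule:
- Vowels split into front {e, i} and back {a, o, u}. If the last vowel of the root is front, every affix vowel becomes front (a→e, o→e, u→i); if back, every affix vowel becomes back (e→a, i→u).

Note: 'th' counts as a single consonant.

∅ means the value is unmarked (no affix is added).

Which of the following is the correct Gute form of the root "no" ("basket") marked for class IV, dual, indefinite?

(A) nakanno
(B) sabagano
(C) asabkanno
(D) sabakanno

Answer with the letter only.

Attach noun class class IV kan- → kanno.
Attach definiteness indefinite a- → akanno.
Attach number dual sab- → sabakanno.
Vowel harmony: no change.
So the correct form is sabakanno, option (D).
(C) asabkanno is wrong: it has the affixes in the wrong order.
(A) nakanno is wrong: it uses singular instead of dual for number.
(B) sabagano is wrong: it uses class I instead of class IV for noun class.

D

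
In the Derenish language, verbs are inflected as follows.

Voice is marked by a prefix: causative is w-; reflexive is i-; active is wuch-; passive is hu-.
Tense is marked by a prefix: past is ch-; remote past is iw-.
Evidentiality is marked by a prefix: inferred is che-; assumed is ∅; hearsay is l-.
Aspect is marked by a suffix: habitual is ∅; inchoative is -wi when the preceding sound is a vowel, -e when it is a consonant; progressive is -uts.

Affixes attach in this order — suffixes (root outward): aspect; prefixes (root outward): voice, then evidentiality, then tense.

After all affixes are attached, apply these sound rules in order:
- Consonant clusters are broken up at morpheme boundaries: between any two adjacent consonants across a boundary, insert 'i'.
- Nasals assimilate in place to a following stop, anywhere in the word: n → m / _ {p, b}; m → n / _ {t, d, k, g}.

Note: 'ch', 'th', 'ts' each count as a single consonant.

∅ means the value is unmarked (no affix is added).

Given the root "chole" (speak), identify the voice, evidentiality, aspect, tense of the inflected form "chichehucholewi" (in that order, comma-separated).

Segment: ch-che-hu-chole-wi.
voice: hu- → passive.
evidentiality: che- → inferred.
aspect: -wi/e → inchoative.
tense: ch- → past.

passive, inferred, inchoative, past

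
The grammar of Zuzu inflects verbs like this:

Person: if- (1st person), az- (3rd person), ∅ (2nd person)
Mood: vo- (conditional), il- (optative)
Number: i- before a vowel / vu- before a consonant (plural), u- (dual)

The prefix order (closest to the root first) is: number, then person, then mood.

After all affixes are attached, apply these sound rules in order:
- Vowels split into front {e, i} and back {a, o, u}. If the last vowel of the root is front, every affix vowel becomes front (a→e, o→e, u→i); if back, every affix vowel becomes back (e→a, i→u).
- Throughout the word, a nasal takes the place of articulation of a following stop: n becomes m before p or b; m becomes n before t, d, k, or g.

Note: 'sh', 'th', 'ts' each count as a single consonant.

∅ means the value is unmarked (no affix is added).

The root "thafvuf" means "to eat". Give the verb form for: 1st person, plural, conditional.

voufvuthafvuf

Attach number plural vu- (before consonant 'th') → vuthafvuf.
Attach person 1st person if- → ifvuthafvuf.
Attach mood conditional vo- → voifvuthafvuf.
Apply vowel harmony: voifvuthafvuf → voufvuthafvuf.
Nasal assimilation: no change.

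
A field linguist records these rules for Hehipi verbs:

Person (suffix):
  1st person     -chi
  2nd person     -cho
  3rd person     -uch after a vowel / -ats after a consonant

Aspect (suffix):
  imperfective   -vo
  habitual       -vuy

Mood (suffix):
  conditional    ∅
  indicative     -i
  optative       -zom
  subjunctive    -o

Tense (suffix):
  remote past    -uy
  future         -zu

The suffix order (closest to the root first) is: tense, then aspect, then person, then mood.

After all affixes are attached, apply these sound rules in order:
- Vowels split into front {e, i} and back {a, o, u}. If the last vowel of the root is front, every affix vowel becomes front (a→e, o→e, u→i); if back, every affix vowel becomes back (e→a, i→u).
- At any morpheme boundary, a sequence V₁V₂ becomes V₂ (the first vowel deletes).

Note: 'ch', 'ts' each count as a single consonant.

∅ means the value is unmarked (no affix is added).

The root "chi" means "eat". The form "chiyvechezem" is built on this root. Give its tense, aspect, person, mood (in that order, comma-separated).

Segment: chi-uy-vo-cho-zom.
tense: -uy → remote past.
aspect: -vo → imperfective.
person: -cho → 2nd person.
mood: -zom → optative.

remote past, imperfective, 2nd person, optative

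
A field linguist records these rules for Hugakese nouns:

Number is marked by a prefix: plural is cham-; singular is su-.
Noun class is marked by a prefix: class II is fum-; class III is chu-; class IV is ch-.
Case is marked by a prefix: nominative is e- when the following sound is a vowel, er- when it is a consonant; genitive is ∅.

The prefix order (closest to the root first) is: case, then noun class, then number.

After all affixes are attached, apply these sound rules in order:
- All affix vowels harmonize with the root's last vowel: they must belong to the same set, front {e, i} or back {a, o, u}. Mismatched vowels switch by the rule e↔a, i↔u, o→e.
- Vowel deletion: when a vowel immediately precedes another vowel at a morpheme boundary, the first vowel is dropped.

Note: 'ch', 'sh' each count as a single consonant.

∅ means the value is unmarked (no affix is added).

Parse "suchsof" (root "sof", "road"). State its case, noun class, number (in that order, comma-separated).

genitive, class IV, singular

Segment: su-ch-sof.
case: ∅ → genitive.
noun class: ch- → class IV.
number: su- → singular.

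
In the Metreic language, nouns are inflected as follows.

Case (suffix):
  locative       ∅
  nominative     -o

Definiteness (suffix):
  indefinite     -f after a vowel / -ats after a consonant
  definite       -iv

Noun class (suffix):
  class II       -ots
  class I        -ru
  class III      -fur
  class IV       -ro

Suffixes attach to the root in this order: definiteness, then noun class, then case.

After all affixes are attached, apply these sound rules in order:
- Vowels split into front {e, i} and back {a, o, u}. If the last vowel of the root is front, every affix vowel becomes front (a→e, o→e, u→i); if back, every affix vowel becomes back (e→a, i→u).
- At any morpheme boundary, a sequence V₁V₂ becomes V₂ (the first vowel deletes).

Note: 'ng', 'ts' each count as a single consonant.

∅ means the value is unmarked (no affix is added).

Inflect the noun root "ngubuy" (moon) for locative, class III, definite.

ngubuyuvfur

Attach definiteness definite -iv → ngubuyiv.
Attach noun class class III -fur → ngubuyivfur.
case = locative: zero marking, form stays ngubuyivfur.
Apply vowel harmony: ngubuyivfur → ngubuyuvfur.
Vowel deletion: no change.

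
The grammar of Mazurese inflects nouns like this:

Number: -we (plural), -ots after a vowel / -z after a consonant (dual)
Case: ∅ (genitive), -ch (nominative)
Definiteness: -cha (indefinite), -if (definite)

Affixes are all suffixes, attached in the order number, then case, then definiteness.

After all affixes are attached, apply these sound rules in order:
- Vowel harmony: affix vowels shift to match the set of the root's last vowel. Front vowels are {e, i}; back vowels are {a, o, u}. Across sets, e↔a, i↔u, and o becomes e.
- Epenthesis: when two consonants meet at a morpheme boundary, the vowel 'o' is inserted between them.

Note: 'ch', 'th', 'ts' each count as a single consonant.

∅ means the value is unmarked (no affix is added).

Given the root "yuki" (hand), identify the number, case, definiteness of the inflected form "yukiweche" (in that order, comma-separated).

plural, genitive, indefinite

Segment: yuki-we-cha.
number: -we → plural.
case: ∅ → genitive.
definiteness: -cha → indefinite.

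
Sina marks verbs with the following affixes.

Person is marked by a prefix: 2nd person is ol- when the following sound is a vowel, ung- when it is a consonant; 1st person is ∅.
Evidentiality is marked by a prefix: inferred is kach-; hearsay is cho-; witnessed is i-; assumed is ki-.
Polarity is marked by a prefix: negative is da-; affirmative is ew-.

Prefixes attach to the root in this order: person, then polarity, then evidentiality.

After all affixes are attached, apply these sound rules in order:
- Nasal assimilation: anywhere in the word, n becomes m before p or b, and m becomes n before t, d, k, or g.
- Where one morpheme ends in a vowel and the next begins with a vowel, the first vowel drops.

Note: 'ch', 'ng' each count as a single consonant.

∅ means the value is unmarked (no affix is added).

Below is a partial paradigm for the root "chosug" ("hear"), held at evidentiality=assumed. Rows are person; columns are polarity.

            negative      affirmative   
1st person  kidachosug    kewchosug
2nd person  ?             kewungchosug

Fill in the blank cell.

kidungchosug

Attach person 2nd person ung- (before consonant 'ch') → ungchosug.
Attach polarity negative da- → daungchosug.
Attach evidentiality assumed ki- → kidaungchosug.
Nasal assimilation: no change.
Apply vowel deletion: kidaungchosug → kidungchosug.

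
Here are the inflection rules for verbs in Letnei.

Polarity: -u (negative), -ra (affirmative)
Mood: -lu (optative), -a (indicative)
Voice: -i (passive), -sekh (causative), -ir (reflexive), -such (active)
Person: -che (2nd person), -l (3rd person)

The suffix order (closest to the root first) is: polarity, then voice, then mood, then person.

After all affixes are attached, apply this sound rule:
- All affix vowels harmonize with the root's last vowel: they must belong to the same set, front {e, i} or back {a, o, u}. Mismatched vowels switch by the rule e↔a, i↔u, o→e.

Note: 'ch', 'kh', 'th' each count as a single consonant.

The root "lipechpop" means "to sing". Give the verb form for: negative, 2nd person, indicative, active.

lipechpopusuchacha

Attach polarity negative -u → lipechpopu.
Attach voice active -such → lipechpopusuch.
Attach mood indicative -a → lipechpopusucha.
Attach person 2nd person -che → lipechpopusuchache.
Apply vowel harmony: lipechpopusuchache → lipechpopusuchacha.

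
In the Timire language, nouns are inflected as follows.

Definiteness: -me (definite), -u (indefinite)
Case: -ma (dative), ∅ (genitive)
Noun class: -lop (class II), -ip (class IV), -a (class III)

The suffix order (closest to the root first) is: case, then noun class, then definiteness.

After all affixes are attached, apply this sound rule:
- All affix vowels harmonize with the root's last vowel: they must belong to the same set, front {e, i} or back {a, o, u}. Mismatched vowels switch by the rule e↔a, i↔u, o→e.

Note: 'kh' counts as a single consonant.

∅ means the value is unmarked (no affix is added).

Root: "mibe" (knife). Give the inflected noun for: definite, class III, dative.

mibemeeme

Attach case dative -ma → mibema.
Attach noun class class III -a → mibemaa.
Attach definiteness definite -me → mibemaame.
Apply vowel harmony: mibemaame → mibemeeme.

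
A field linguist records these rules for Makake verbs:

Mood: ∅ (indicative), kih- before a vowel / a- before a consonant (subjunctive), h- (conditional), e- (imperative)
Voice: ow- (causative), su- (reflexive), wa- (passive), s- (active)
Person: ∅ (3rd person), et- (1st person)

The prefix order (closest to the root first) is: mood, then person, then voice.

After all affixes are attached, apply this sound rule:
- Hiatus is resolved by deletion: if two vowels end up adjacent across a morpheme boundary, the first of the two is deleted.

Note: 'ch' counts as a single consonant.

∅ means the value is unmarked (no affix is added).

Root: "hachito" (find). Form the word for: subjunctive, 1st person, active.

setahachito

Attach mood subjunctive a- (before consonant 'h') → ahachito.
Attach person 1st person et- → etahachito.
Attach voice active s- → setahachito.
Vowel deletion: no change.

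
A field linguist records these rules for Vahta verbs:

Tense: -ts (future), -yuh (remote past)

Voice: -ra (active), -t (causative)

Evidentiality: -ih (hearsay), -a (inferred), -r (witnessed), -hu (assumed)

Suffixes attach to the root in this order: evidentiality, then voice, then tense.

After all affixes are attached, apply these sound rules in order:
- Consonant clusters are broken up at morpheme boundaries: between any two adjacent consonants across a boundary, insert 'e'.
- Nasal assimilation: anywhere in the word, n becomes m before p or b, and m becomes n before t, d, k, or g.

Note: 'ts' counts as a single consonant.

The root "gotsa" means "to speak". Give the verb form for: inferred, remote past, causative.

Attach evidentiality inferred -a → gotsaa.
Attach voice causative -t → gotsaat.
Attach tense remote past -yuh → gotsaatyuh.
Apply epenthesis: gotsaatyuh → gotsaateyuh.
Nasal assimilation: no change.

gotsaateyuh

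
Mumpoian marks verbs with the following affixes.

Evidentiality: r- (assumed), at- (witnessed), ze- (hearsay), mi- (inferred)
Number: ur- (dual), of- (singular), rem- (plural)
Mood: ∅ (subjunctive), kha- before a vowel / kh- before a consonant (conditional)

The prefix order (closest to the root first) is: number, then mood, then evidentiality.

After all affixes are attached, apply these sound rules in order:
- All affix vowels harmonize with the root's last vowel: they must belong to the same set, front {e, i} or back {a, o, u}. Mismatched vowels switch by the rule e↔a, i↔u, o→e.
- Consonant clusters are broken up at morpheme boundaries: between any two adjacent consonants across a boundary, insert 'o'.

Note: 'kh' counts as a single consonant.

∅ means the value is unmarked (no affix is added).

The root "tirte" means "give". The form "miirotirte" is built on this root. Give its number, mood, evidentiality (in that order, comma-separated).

dual, subjunctive, inferred

Segment: mi-ur-tirte.
number: ur- → dual.
mood: ∅ → subjunctive.
evidentiality: mi- → inferred.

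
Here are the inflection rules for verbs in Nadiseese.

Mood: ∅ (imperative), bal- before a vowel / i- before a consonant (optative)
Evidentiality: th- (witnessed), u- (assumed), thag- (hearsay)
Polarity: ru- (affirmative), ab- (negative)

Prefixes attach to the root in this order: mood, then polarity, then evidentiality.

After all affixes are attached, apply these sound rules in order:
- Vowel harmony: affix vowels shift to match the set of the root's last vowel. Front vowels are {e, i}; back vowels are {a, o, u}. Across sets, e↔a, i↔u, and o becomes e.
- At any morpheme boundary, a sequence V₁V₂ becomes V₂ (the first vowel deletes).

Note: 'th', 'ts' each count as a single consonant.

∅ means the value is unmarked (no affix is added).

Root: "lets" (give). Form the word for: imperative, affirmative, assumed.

mood = imperative: zero marking, form stays lets.
Attach polarity affirmative ru- → rulets.
Attach evidentiality assumed u- → urulets.
Apply vowel harmony: urulets → irilets.
Vowel deletion: no change.

irilets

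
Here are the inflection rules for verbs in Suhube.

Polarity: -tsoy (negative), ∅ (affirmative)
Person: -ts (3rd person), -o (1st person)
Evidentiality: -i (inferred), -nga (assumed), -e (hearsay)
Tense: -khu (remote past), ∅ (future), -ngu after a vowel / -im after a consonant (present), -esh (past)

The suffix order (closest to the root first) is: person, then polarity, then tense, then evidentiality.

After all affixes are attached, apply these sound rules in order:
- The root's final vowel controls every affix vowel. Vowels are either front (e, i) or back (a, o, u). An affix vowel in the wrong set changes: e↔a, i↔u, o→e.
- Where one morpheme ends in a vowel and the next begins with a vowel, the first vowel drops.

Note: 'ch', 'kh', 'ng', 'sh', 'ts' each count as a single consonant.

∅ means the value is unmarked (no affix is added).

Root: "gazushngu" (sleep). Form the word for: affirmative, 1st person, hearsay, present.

gazushngonga

Attach person 1st person -o → gazushnguo.
polarity = affirmative: zero marking, form stays gazushnguo.
Attach tense present -ngu (after vowel 'o') → gazushnguongu.
Attach evidentiality hearsay -e → gazushnguongue.
Apply vowel harmony: gazushnguongue → gazushnguongua.
Apply vowel deletion: gazushnguongua → gazushngonga.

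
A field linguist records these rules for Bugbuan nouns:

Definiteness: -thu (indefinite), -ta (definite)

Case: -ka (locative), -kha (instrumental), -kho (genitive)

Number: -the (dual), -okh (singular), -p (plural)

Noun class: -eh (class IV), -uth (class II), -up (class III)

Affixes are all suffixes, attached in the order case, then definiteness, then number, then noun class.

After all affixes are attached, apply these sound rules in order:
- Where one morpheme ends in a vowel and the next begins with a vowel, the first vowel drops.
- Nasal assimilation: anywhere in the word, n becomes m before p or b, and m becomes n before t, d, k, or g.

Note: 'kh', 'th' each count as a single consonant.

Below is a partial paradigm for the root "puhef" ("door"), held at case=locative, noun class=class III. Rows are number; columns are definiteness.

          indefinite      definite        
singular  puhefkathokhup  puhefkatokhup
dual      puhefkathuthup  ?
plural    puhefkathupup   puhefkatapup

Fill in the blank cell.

Attach case locative -ka → puhefka.
Attach definiteness definite -ta → puhefkata.
Attach number dual -the → puhefkatathe.
Attach noun class class III -up → puhefkatatheup.
Apply vowel deletion: puhefkatatheup → puhefkatathup.
Nasal assimilation: no change.

puhefkatathup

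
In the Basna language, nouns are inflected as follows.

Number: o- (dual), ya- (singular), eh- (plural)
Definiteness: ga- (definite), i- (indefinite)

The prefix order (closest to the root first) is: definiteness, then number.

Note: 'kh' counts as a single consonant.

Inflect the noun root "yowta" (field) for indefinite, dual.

oiyowta

Attach definiteness indefinite i- → iyowta.
Attach number dual o- → oiyowta.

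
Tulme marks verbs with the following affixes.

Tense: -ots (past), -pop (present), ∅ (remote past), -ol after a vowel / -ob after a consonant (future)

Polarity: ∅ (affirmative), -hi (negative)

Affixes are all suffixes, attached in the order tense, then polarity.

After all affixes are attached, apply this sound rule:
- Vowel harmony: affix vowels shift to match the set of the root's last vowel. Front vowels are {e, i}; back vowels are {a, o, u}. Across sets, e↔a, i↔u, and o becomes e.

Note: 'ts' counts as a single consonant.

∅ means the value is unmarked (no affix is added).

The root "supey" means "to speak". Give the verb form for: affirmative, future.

supeyeb

Attach tense future -ob (after consonant 'y') → supeyob.
polarity = affirmative: zero marking, form stays supeyob.
Apply vowel harmony: supeyob → supeyeb.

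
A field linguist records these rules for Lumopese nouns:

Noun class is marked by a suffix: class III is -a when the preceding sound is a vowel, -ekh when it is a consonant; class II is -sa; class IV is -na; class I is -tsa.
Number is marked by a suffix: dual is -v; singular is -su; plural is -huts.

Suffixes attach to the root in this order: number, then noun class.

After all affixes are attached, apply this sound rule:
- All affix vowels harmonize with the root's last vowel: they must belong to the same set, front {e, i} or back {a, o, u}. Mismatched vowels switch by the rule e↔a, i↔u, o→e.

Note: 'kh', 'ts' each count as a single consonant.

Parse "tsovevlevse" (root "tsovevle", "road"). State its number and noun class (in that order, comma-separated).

Segment: tsovevle-v-sa.
number: -v → dual.
noun class: -sa → class II.

dual, class II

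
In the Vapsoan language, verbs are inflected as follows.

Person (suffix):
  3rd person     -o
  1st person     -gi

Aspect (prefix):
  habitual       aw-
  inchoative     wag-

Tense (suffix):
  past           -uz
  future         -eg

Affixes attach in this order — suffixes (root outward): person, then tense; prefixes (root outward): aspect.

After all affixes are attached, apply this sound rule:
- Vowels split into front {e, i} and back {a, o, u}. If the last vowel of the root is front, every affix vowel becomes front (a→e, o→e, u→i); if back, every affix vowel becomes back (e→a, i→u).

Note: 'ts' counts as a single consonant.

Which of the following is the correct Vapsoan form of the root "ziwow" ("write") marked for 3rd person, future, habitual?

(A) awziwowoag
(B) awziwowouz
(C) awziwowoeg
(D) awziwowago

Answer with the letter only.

Attach aspect habitual aw- → awziwow.
Attach person 3rd person -o → awziwowo.
Attach tense future -eg → awziwowoeg.
Apply vowel harmony: awziwowoeg → awziwowoag.
So the correct form is awziwowoag, option (A).
(B) awziwowouz is wrong: it uses past instead of future for tense.
(D) awziwowago is wrong: it has the affixes in the wrong order.
(C) awziwowoeg is wrong: it fails to apply the sound rule(s).

A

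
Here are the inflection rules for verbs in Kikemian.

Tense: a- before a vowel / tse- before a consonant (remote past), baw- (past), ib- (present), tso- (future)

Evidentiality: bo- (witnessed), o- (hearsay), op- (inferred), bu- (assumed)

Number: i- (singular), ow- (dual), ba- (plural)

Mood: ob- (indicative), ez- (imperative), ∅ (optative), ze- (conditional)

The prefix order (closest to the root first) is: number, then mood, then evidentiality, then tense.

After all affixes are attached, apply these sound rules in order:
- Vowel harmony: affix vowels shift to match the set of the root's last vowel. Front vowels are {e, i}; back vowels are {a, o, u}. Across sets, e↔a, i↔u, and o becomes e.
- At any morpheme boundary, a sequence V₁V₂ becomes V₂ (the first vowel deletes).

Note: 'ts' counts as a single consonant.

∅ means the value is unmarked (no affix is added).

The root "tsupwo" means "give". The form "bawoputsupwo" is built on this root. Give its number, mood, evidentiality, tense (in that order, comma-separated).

singular, optative, inferred, past

Segment: baw-op-i-tsupwo.
number: i- → singular.
mood: ∅ → optative.
evidentiality: op- → inferred.
tense: baw- → past.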